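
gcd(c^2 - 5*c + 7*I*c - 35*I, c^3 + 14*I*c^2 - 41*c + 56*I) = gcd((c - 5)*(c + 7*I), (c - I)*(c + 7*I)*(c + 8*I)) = c + 7*I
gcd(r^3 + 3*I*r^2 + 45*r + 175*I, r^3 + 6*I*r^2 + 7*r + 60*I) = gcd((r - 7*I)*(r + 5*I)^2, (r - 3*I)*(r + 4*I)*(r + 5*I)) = r + 5*I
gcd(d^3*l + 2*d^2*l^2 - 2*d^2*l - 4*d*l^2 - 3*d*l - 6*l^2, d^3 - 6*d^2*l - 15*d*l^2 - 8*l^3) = 1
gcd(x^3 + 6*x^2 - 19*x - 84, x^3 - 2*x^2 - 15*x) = x + 3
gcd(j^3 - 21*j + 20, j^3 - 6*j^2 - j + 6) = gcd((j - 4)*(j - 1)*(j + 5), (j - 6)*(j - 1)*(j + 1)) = j - 1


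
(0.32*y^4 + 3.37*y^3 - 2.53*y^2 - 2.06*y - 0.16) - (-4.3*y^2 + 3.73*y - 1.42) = 0.32*y^4 + 3.37*y^3 + 1.77*y^2 - 5.79*y + 1.26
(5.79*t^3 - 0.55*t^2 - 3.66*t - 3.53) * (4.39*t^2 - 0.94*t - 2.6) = 25.4181*t^5 - 7.8571*t^4 - 30.6044*t^3 - 10.6263*t^2 + 12.8342*t + 9.178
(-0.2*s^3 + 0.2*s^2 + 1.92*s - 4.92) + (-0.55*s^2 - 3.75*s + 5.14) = -0.2*s^3 - 0.35*s^2 - 1.83*s + 0.22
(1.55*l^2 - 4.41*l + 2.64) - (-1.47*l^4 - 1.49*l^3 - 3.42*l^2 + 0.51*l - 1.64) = 1.47*l^4 + 1.49*l^3 + 4.97*l^2 - 4.92*l + 4.28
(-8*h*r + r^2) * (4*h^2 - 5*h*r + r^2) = -32*h^3*r + 44*h^2*r^2 - 13*h*r^3 + r^4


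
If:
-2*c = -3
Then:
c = 3/2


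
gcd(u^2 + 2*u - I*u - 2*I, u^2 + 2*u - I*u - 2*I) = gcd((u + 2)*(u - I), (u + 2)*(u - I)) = u^2 + u*(2 - I) - 2*I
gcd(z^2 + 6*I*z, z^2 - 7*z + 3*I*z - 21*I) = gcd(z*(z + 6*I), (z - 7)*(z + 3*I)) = 1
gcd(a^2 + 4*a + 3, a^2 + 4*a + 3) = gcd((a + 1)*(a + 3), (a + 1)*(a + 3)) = a^2 + 4*a + 3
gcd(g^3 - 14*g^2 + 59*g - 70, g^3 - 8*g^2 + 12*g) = g - 2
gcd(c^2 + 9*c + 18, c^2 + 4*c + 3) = c + 3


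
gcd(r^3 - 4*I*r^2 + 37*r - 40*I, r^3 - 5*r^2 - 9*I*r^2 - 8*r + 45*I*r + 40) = r^2 - 9*I*r - 8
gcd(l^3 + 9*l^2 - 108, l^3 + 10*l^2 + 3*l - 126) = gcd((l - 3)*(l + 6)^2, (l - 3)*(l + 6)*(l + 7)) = l^2 + 3*l - 18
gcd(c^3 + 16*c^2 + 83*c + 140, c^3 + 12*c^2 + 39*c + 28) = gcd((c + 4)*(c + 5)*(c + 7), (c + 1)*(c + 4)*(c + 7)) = c^2 + 11*c + 28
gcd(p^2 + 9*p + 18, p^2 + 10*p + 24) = p + 6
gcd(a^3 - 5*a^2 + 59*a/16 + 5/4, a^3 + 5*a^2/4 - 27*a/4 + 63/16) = 1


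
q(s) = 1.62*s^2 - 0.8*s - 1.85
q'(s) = 3.24*s - 0.8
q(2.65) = 7.41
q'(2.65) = 7.79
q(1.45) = 0.40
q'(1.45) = 3.90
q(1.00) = -1.03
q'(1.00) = 2.44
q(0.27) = -1.95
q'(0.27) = 0.07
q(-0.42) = -1.23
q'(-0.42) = -2.16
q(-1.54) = 3.22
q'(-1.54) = -5.79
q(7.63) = 86.36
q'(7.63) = 23.92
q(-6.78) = 78.04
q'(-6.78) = -22.77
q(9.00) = 122.17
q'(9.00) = 28.36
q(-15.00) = 374.65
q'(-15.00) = -49.40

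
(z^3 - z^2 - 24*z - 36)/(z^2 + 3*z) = z - 4 - 12/z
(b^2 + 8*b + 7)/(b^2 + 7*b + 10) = (b^2 + 8*b + 7)/(b^2 + 7*b + 10)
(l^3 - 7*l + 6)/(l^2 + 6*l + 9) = (l^2 - 3*l + 2)/(l + 3)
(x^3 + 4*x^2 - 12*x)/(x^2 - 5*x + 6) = x*(x + 6)/(x - 3)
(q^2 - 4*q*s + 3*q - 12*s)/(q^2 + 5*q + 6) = (q - 4*s)/(q + 2)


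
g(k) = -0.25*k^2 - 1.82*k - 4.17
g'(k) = -0.5*k - 1.82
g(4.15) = -16.03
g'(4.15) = -3.90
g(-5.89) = -2.12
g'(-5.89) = 1.12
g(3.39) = -13.21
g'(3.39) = -3.52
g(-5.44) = -1.67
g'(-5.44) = 0.90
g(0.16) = -4.47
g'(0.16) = -1.90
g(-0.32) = -3.61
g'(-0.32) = -1.66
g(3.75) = -14.51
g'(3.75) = -3.70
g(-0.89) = -2.75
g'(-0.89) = -1.38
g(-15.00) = -33.12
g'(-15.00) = 5.68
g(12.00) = -62.01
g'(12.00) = -7.82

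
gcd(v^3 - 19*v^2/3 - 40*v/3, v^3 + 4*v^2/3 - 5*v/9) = v^2 + 5*v/3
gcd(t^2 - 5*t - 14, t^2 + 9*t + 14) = t + 2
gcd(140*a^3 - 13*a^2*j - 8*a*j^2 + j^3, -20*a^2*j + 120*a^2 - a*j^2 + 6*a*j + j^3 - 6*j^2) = 20*a^2 + a*j - j^2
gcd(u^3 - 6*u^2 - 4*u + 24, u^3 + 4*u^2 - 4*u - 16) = u^2 - 4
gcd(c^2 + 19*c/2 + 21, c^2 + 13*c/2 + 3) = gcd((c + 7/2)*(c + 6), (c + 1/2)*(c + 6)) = c + 6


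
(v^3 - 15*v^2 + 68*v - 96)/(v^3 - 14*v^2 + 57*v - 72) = (v - 4)/(v - 3)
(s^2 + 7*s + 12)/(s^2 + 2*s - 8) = (s + 3)/(s - 2)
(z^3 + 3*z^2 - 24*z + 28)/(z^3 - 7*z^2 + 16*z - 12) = (z + 7)/(z - 3)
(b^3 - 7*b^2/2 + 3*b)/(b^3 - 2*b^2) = (b - 3/2)/b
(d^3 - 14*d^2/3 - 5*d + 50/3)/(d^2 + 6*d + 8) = (3*d^2 - 20*d + 25)/(3*(d + 4))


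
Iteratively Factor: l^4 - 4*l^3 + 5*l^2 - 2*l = (l - 2)*(l^3 - 2*l^2 + l) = l*(l - 2)*(l^2 - 2*l + 1) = l*(l - 2)*(l - 1)*(l - 1)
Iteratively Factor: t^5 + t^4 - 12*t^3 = (t)*(t^4 + t^3 - 12*t^2) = t^2*(t^3 + t^2 - 12*t) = t^3*(t^2 + t - 12) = t^3*(t - 3)*(t + 4)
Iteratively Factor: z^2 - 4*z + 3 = (z - 1)*(z - 3)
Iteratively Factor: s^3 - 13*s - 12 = (s + 3)*(s^2 - 3*s - 4) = (s + 1)*(s + 3)*(s - 4)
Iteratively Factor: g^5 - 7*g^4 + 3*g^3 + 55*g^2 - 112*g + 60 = (g - 5)*(g^4 - 2*g^3 - 7*g^2 + 20*g - 12) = (g - 5)*(g - 1)*(g^3 - g^2 - 8*g + 12) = (g - 5)*(g - 2)*(g - 1)*(g^2 + g - 6) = (g - 5)*(g - 2)*(g - 1)*(g + 3)*(g - 2)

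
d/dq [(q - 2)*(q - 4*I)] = 2*q - 2 - 4*I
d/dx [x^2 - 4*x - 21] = 2*x - 4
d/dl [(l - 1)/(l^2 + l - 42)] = (l^2 + l - (l - 1)*(2*l + 1) - 42)/(l^2 + l - 42)^2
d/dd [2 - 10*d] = -10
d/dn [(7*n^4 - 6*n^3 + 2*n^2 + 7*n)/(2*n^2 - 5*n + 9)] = (28*n^5 - 117*n^4 + 312*n^3 - 186*n^2 + 36*n + 63)/(4*n^4 - 20*n^3 + 61*n^2 - 90*n + 81)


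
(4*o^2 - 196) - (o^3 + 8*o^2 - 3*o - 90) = -o^3 - 4*o^2 + 3*o - 106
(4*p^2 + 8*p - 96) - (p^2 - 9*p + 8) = 3*p^2 + 17*p - 104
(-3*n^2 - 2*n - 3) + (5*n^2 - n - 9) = 2*n^2 - 3*n - 12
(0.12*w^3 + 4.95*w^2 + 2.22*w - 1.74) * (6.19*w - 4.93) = 0.7428*w^4 + 30.0489*w^3 - 10.6617*w^2 - 21.7152*w + 8.5782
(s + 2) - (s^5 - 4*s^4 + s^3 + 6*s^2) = -s^5 + 4*s^4 - s^3 - 6*s^2 + s + 2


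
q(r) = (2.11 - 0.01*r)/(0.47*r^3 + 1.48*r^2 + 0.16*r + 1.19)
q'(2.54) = -0.10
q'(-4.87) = -0.12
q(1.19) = 0.49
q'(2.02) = -0.19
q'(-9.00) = -0.00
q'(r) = (2.11 - 0.01*r)*(-1.41*r^2 - 2.96*r - 0.16)/(0.47*r^3 + 1.48*r^2 + 0.16*r + 1.19)^2 - 0.01/(0.47*r^3 + 1.48*r^2 + 0.16*r + 1.19)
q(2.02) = 0.18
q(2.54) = 0.11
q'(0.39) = -1.43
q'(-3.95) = -0.79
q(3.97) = 0.04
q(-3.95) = -0.40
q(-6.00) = -0.05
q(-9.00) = -0.01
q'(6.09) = -0.01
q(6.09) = 0.01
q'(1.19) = -0.66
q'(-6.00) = -0.03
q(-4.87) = -0.11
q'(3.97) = -0.02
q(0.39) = 1.40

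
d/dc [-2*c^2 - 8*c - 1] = -4*c - 8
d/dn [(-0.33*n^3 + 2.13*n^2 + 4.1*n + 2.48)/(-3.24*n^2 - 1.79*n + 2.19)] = (1.0692*n^4 + 1.1814*n^3 + 7.3032*n^2 + 25.3998*n + 13.4182)/(10.4976*n^4 + 11.5992*n^3 - 10.9871*n^2 - 7.8402*n + 4.7961)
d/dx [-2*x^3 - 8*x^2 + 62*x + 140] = -6*x^2 - 16*x + 62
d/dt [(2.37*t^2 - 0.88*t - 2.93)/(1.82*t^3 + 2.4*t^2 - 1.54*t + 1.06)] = (-4.3134*t^4 + 3.2032*t^3 + 14.46*t^2 + 19.0884*t - 5.445)/(3.3124*t^6 + 8.736*t^5 + 0.1544*t^4 - 3.5336*t^3 + 7.4596*t^2 - 3.2648*t + 1.1236)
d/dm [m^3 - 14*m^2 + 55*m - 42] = 3*m^2 - 28*m + 55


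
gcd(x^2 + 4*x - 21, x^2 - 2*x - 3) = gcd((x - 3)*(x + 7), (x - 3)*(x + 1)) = x - 3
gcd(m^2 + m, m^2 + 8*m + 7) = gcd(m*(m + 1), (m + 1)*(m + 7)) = m + 1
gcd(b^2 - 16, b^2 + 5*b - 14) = 1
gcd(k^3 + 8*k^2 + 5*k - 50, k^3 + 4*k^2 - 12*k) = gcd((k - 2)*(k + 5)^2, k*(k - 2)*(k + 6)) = k - 2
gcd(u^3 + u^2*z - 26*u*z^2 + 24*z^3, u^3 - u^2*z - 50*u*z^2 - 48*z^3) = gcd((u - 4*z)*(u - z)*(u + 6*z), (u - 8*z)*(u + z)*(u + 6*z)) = u + 6*z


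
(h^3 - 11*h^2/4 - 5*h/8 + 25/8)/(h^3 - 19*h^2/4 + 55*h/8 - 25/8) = (h + 1)/(h - 1)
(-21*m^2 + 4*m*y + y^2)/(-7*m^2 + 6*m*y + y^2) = (-3*m + y)/(-m + y)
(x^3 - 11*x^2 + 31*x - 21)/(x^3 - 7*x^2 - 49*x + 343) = (x^2 - 4*x + 3)/(x^2 - 49)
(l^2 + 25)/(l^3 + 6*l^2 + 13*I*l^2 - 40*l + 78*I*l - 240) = (l - 5*I)/(l^2 + l*(6 + 8*I) + 48*I)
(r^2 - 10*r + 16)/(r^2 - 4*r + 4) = (r - 8)/(r - 2)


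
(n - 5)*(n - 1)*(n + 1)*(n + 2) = n^4 - 3*n^3 - 11*n^2 + 3*n + 10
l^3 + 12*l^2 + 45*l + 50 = (l + 2)*(l + 5)^2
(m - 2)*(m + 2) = m^2 - 4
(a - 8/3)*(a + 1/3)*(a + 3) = a^3 + 2*a^2/3 - 71*a/9 - 8/3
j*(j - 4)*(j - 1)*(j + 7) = j^4 + 2*j^3 - 31*j^2 + 28*j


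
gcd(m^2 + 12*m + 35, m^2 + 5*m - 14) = m + 7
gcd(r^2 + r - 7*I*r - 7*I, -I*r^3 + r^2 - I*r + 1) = 1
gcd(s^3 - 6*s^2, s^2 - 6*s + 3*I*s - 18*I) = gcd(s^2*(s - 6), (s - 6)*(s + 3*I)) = s - 6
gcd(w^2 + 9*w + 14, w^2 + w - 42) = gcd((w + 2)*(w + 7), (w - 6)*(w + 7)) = w + 7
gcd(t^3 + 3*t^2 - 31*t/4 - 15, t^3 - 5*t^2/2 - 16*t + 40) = t^2 + 3*t/2 - 10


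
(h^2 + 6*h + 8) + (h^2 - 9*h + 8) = 2*h^2 - 3*h + 16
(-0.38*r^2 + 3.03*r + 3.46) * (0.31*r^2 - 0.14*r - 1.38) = -0.1178*r^4 + 0.9925*r^3 + 1.1728*r^2 - 4.6658*r - 4.7748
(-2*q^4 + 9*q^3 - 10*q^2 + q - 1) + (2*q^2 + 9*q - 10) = -2*q^4 + 9*q^3 - 8*q^2 + 10*q - 11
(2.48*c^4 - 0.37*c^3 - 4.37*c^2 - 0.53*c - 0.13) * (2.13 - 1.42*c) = -3.5216*c^5 + 5.8078*c^4 + 5.4173*c^3 - 8.5555*c^2 - 0.9443*c - 0.2769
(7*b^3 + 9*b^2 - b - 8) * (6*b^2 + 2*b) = 42*b^5 + 68*b^4 + 12*b^3 - 50*b^2 - 16*b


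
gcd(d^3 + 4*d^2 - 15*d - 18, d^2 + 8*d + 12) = d + 6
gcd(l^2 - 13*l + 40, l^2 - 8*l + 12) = 1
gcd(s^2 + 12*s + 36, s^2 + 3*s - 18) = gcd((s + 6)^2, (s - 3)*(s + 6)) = s + 6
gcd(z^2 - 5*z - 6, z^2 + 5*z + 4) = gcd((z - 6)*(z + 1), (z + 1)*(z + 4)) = z + 1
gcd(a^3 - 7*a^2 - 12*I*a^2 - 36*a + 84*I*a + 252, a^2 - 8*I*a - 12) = a - 6*I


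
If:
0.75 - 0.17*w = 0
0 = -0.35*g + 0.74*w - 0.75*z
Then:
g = 9.32773109243698 - 2.14285714285714*z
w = 4.41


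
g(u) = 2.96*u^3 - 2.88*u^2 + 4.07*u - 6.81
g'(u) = 8.88*u^2 - 5.76*u + 4.07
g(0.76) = -4.08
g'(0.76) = 4.82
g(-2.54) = -84.23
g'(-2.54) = 75.99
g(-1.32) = -24.01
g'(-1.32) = 27.15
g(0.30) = -5.77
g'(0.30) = 3.14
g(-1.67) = -35.43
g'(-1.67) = 38.45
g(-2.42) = -75.48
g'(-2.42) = 70.01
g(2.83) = 48.73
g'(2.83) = 58.89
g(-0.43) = -9.33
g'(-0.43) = 8.19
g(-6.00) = -774.27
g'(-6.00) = 358.31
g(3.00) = 59.40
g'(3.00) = 66.71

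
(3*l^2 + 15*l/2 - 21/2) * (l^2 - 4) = 3*l^4 + 15*l^3/2 - 45*l^2/2 - 30*l + 42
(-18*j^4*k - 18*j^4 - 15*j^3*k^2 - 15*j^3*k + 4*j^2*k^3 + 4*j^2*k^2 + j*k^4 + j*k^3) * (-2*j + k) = 36*j^5*k + 36*j^5 + 12*j^4*k^2 + 12*j^4*k - 23*j^3*k^3 - 23*j^3*k^2 + 2*j^2*k^4 + 2*j^2*k^3 + j*k^5 + j*k^4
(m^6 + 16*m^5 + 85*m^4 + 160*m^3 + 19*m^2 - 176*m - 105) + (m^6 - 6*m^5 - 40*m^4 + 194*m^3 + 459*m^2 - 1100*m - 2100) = 2*m^6 + 10*m^5 + 45*m^4 + 354*m^3 + 478*m^2 - 1276*m - 2205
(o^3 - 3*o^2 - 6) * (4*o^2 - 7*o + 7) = 4*o^5 - 19*o^4 + 28*o^3 - 45*o^2 + 42*o - 42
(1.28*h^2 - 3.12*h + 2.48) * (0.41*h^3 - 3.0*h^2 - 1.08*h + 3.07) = 0.5248*h^5 - 5.1192*h^4 + 8.9944*h^3 - 0.1408*h^2 - 12.2568*h + 7.6136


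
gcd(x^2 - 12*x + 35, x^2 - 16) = 1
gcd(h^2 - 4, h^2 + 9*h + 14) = h + 2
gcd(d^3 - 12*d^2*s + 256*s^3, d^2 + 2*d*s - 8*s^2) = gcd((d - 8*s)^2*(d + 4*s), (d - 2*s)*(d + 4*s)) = d + 4*s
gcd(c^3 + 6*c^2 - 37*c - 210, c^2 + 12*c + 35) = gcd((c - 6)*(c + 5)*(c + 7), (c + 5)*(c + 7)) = c^2 + 12*c + 35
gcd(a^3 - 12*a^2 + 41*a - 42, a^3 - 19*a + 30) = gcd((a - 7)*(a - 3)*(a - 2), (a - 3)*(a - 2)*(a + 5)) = a^2 - 5*a + 6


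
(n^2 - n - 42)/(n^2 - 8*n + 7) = (n + 6)/(n - 1)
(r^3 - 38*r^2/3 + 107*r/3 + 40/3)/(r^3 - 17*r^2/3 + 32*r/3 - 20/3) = (3*r^3 - 38*r^2 + 107*r + 40)/(3*r^3 - 17*r^2 + 32*r - 20)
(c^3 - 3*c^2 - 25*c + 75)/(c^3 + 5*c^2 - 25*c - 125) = (c - 3)/(c + 5)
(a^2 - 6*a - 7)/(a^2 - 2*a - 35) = (a + 1)/(a + 5)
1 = 1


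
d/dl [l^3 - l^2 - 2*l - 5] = 3*l^2 - 2*l - 2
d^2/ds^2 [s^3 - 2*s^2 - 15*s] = 6*s - 4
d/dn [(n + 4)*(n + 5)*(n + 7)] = 3*n^2 + 32*n + 83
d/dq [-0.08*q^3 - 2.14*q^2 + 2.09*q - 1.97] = -0.24*q^2 - 4.28*q + 2.09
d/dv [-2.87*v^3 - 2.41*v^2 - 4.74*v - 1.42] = -8.61*v^2 - 4.82*v - 4.74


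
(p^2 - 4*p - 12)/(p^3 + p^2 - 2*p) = (p - 6)/(p*(p - 1))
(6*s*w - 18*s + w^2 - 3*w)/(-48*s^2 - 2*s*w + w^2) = (3 - w)/(8*s - w)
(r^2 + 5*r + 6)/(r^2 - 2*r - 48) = (r^2 + 5*r + 6)/(r^2 - 2*r - 48)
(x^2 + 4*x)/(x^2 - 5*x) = (x + 4)/(x - 5)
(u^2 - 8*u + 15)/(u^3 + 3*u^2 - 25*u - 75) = (u - 3)/(u^2 + 8*u + 15)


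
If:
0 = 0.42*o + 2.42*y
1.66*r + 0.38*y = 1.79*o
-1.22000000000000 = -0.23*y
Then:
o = -30.56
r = -34.17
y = 5.30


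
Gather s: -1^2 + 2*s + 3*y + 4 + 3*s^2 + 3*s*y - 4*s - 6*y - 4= 3*s^2 + s*(3*y - 2) - 3*y - 1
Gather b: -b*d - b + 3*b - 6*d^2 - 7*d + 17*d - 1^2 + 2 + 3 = b*(2 - d) - 6*d^2 + 10*d + 4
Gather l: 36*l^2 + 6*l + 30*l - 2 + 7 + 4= 36*l^2 + 36*l + 9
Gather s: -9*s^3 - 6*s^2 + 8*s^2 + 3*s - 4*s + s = -9*s^3 + 2*s^2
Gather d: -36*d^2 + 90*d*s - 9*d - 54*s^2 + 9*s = -36*d^2 + d*(90*s - 9) - 54*s^2 + 9*s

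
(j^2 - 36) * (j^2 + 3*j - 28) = j^4 + 3*j^3 - 64*j^2 - 108*j + 1008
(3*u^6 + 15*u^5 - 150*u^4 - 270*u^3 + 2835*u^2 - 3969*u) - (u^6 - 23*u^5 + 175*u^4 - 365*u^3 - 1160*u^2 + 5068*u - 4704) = 2*u^6 + 38*u^5 - 325*u^4 + 95*u^3 + 3995*u^2 - 9037*u + 4704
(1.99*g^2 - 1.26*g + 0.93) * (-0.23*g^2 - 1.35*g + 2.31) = -0.4577*g^4 - 2.3967*g^3 + 6.084*g^2 - 4.1661*g + 2.1483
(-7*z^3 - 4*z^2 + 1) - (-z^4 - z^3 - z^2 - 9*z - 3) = z^4 - 6*z^3 - 3*z^2 + 9*z + 4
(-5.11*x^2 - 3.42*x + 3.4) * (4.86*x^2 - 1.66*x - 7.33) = -24.8346*x^4 - 8.1386*x^3 + 59.6575*x^2 + 19.4246*x - 24.922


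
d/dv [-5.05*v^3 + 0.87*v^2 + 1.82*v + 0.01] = -15.15*v^2 + 1.74*v + 1.82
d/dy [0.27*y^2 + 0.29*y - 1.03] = 0.54*y + 0.29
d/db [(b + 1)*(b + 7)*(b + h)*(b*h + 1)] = h*(b + 1)*(b + 7)*(b + h) + (b + 1)*(b + 7)*(b*h + 1) + (b + 1)*(b + h)*(b*h + 1) + (b + 7)*(b + h)*(b*h + 1)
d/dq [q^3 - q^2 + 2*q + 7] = 3*q^2 - 2*q + 2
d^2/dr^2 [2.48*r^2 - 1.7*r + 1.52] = 4.96000000000000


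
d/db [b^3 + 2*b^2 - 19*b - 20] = 3*b^2 + 4*b - 19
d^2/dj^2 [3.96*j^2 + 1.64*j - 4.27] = 7.92000000000000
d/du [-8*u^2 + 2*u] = 2 - 16*u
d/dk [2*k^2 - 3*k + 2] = 4*k - 3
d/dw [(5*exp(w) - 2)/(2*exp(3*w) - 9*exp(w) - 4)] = (-3*(5*exp(w) - 2)*(2*exp(2*w) - 3) + 10*exp(3*w) - 45*exp(w) - 20)*exp(w)/(-2*exp(3*w) + 9*exp(w) + 4)^2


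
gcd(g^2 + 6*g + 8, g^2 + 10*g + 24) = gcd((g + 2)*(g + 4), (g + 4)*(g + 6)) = g + 4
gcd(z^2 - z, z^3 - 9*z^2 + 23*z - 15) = z - 1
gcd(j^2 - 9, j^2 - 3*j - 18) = j + 3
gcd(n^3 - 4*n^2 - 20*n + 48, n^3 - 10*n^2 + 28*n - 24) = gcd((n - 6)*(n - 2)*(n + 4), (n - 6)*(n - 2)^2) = n^2 - 8*n + 12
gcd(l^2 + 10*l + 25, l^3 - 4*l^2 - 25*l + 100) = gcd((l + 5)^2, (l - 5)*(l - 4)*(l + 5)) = l + 5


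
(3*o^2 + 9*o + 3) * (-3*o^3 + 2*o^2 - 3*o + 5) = -9*o^5 - 21*o^4 - 6*o^2 + 36*o + 15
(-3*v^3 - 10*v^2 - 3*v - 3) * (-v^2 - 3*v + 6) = 3*v^5 + 19*v^4 + 15*v^3 - 48*v^2 - 9*v - 18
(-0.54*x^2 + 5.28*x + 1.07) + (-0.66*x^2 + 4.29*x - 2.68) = -1.2*x^2 + 9.57*x - 1.61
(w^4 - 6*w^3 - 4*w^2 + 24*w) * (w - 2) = w^5 - 8*w^4 + 8*w^3 + 32*w^2 - 48*w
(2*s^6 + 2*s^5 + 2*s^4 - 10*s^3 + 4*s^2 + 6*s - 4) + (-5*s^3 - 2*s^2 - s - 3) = 2*s^6 + 2*s^5 + 2*s^4 - 15*s^3 + 2*s^2 + 5*s - 7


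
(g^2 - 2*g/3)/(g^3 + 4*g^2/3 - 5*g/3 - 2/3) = g*(3*g - 2)/(3*g^3 + 4*g^2 - 5*g - 2)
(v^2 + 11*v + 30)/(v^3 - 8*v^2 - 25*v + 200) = (v + 6)/(v^2 - 13*v + 40)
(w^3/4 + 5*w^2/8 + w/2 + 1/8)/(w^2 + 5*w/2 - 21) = (2*w^3 + 5*w^2 + 4*w + 1)/(4*(2*w^2 + 5*w - 42))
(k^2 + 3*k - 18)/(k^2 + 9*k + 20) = (k^2 + 3*k - 18)/(k^2 + 9*k + 20)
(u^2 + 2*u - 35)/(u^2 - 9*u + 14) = (u^2 + 2*u - 35)/(u^2 - 9*u + 14)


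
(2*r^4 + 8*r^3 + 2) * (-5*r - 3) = -10*r^5 - 46*r^4 - 24*r^3 - 10*r - 6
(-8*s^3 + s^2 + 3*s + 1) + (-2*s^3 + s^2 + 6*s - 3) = -10*s^3 + 2*s^2 + 9*s - 2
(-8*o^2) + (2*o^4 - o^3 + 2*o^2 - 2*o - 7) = 2*o^4 - o^3 - 6*o^2 - 2*o - 7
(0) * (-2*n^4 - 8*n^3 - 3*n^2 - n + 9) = 0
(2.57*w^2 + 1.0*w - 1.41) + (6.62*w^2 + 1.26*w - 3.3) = 9.19*w^2 + 2.26*w - 4.71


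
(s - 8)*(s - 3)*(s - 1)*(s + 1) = s^4 - 11*s^3 + 23*s^2 + 11*s - 24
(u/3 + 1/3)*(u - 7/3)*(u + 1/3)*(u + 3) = u^4/3 + 2*u^3/3 - 52*u^2/27 - 82*u/27 - 7/9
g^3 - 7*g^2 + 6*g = g*(g - 6)*(g - 1)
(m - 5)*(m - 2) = m^2 - 7*m + 10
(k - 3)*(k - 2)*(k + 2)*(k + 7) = k^4 + 4*k^3 - 25*k^2 - 16*k + 84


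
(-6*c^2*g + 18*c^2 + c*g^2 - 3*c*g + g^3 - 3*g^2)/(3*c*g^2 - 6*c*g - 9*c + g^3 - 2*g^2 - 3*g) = (-2*c + g)/(g + 1)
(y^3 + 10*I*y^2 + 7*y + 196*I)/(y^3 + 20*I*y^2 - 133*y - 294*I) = (y - 4*I)/(y + 6*I)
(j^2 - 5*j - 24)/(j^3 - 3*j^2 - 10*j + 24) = (j - 8)/(j^2 - 6*j + 8)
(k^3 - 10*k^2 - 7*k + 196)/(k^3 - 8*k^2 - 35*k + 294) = (k + 4)/(k + 6)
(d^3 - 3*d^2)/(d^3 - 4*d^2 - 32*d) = d*(3 - d)/(-d^2 + 4*d + 32)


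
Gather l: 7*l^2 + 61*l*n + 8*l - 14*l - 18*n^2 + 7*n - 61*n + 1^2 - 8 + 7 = 7*l^2 + l*(61*n - 6) - 18*n^2 - 54*n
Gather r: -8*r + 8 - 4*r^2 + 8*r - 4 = 4 - 4*r^2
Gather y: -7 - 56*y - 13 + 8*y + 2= -48*y - 18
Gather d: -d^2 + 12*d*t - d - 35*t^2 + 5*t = -d^2 + d*(12*t - 1) - 35*t^2 + 5*t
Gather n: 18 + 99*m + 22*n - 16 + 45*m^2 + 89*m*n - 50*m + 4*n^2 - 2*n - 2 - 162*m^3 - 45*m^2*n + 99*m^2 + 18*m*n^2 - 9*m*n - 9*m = -162*m^3 + 144*m^2 + 40*m + n^2*(18*m + 4) + n*(-45*m^2 + 80*m + 20)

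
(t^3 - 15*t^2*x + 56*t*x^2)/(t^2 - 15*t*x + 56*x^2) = t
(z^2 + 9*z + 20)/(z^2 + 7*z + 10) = (z + 4)/(z + 2)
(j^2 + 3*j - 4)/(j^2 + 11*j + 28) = (j - 1)/(j + 7)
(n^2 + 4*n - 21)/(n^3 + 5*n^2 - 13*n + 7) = (n - 3)/(n^2 - 2*n + 1)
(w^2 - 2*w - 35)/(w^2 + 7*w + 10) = (w - 7)/(w + 2)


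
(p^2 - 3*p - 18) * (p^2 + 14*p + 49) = p^4 + 11*p^3 - 11*p^2 - 399*p - 882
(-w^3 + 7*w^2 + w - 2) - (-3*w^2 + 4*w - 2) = -w^3 + 10*w^2 - 3*w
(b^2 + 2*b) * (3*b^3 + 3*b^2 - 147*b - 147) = 3*b^5 + 9*b^4 - 141*b^3 - 441*b^2 - 294*b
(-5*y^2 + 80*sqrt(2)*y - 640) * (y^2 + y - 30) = -5*y^4 - 5*y^3 + 80*sqrt(2)*y^3 - 490*y^2 + 80*sqrt(2)*y^2 - 2400*sqrt(2)*y - 640*y + 19200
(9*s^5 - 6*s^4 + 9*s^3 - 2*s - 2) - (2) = 9*s^5 - 6*s^4 + 9*s^3 - 2*s - 4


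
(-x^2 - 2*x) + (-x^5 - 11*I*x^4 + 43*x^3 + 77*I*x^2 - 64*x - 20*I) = -x^5 - 11*I*x^4 + 43*x^3 - x^2 + 77*I*x^2 - 66*x - 20*I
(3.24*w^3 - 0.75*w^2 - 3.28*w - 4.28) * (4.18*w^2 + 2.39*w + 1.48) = 13.5432*w^5 + 4.6086*w^4 - 10.7077*w^3 - 26.8396*w^2 - 15.0836*w - 6.3344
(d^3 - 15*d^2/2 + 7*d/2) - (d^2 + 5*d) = d^3 - 17*d^2/2 - 3*d/2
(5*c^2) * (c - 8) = 5*c^3 - 40*c^2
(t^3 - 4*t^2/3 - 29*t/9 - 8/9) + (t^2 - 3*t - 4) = t^3 - t^2/3 - 56*t/9 - 44/9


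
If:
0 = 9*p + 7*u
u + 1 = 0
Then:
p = 7/9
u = -1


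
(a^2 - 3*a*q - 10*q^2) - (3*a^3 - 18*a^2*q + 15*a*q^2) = -3*a^3 + 18*a^2*q + a^2 - 15*a*q^2 - 3*a*q - 10*q^2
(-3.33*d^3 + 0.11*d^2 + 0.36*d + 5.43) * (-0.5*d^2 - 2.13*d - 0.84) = 1.665*d^5 + 7.0379*d^4 + 2.3829*d^3 - 3.5742*d^2 - 11.8683*d - 4.5612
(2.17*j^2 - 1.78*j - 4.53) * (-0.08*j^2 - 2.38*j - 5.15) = -0.1736*j^4 - 5.0222*j^3 - 6.5767*j^2 + 19.9484*j + 23.3295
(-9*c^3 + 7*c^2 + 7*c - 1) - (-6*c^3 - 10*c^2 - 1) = -3*c^3 + 17*c^2 + 7*c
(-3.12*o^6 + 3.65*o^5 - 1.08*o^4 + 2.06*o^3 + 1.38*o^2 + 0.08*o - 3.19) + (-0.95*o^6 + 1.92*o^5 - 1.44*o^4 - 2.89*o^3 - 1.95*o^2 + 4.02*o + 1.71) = -4.07*o^6 + 5.57*o^5 - 2.52*o^4 - 0.83*o^3 - 0.57*o^2 + 4.1*o - 1.48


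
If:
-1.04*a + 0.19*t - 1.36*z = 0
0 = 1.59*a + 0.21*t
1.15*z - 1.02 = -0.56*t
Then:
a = -0.16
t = 1.22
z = 0.29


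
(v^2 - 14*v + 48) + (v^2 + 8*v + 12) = 2*v^2 - 6*v + 60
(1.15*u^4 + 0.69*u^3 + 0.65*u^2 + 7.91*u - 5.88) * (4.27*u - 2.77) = 4.9105*u^5 - 0.2392*u^4 + 0.8642*u^3 + 31.9752*u^2 - 47.0183*u + 16.2876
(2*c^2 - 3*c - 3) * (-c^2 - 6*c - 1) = -2*c^4 - 9*c^3 + 19*c^2 + 21*c + 3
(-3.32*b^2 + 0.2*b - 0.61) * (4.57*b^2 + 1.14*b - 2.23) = -15.1724*b^4 - 2.8708*b^3 + 4.8439*b^2 - 1.1414*b + 1.3603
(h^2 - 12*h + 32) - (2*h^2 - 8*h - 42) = -h^2 - 4*h + 74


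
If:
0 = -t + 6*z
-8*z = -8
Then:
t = 6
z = 1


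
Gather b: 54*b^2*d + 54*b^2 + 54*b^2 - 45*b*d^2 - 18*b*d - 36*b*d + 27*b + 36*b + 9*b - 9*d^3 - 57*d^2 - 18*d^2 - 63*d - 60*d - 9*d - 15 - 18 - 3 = b^2*(54*d + 108) + b*(-45*d^2 - 54*d + 72) - 9*d^3 - 75*d^2 - 132*d - 36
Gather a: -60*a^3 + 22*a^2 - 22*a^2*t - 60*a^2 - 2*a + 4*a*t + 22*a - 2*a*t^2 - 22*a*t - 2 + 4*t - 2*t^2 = -60*a^3 + a^2*(-22*t - 38) + a*(-2*t^2 - 18*t + 20) - 2*t^2 + 4*t - 2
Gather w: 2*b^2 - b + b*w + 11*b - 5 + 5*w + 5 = 2*b^2 + 10*b + w*(b + 5)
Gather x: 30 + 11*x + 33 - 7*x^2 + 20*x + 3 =-7*x^2 + 31*x + 66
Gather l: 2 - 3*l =2 - 3*l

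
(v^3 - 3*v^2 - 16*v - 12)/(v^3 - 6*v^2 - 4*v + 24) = (v + 1)/(v - 2)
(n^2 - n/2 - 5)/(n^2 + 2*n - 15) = (n^2 - n/2 - 5)/(n^2 + 2*n - 15)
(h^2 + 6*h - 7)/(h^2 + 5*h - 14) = (h - 1)/(h - 2)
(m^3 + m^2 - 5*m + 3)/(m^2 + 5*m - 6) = (m^2 + 2*m - 3)/(m + 6)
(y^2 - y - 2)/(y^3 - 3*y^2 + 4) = 1/(y - 2)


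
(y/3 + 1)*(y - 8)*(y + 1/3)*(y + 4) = y^4/3 - 2*y^3/9 - 133*y^2/9 - 332*y/9 - 32/3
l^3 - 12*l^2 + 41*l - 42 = (l - 7)*(l - 3)*(l - 2)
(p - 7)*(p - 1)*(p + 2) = p^3 - 6*p^2 - 9*p + 14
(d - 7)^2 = d^2 - 14*d + 49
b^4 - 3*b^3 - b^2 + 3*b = b*(b - 3)*(b - 1)*(b + 1)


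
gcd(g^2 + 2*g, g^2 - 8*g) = g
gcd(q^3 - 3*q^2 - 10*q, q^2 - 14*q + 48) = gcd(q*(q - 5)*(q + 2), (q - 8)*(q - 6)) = 1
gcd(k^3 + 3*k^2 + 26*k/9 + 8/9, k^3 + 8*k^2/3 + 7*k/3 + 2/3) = k^2 + 5*k/3 + 2/3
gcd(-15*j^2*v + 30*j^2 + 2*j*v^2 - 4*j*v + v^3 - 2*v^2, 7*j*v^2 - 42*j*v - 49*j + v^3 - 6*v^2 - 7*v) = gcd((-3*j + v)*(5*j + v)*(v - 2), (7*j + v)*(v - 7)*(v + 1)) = 1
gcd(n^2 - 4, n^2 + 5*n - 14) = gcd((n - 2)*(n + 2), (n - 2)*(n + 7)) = n - 2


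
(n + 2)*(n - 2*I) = n^2 + 2*n - 2*I*n - 4*I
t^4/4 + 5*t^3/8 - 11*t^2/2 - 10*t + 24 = (t/4 + 1)*(t - 4)*(t - 3/2)*(t + 4)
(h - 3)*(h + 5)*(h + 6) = h^3 + 8*h^2 - 3*h - 90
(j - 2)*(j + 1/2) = j^2 - 3*j/2 - 1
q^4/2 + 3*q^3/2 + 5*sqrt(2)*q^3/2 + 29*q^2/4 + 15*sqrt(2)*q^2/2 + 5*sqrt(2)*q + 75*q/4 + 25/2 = (q + 5*sqrt(2)/2)^2*(sqrt(2)*q/2 + sqrt(2)/2)*(sqrt(2)*q/2 + sqrt(2))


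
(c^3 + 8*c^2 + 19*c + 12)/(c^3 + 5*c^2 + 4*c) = (c + 3)/c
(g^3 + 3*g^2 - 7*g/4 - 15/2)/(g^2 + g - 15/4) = g + 2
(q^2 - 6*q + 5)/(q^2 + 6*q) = (q^2 - 6*q + 5)/(q*(q + 6))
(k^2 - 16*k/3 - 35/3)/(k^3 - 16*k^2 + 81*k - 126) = (k + 5/3)/(k^2 - 9*k + 18)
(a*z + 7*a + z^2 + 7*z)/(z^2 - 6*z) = (a*z + 7*a + z^2 + 7*z)/(z*(z - 6))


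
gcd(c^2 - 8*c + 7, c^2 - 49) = c - 7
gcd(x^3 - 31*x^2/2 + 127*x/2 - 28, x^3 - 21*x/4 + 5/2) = x - 1/2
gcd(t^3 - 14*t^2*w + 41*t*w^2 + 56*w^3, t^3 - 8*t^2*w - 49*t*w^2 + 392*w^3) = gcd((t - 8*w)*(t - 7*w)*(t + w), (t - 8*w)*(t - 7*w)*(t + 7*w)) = t^2 - 15*t*w + 56*w^2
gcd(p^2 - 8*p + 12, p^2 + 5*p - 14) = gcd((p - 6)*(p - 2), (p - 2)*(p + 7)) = p - 2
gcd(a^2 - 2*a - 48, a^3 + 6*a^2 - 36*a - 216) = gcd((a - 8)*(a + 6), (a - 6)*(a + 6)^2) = a + 6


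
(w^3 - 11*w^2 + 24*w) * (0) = 0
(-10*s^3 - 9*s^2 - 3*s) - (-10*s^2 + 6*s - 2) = -10*s^3 + s^2 - 9*s + 2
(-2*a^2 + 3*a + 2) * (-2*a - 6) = 4*a^3 + 6*a^2 - 22*a - 12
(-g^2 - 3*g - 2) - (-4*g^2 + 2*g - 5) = 3*g^2 - 5*g + 3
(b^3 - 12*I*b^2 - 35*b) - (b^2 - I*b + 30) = b^3 - b^2 - 12*I*b^2 - 35*b + I*b - 30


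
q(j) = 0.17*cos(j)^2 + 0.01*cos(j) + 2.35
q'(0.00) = 0.00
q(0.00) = 2.53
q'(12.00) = 0.16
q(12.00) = 2.48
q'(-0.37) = 0.12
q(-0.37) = 2.51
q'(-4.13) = 0.15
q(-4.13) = 2.40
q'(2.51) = 0.16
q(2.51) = 2.45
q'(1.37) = -0.08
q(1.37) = 2.36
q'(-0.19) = 0.06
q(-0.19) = 2.52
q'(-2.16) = -0.15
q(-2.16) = 2.40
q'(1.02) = -0.16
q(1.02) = 2.40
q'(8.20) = 0.10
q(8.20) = 2.37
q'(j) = -0.34*sin(j)*cos(j) - 0.01*sin(j)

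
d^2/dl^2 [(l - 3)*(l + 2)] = 2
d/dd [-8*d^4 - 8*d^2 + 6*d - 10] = -32*d^3 - 16*d + 6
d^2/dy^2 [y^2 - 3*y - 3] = 2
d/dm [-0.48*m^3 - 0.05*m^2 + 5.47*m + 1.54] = -1.44*m^2 - 0.1*m + 5.47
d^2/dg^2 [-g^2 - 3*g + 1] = -2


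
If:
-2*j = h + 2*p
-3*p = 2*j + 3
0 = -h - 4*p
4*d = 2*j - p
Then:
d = -3/20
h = 12/5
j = -3/5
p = -3/5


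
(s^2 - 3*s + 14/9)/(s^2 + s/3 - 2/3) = (s - 7/3)/(s + 1)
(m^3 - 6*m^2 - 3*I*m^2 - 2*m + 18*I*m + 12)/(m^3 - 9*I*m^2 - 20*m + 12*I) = (m - 6)/(m - 6*I)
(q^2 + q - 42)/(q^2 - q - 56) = (q - 6)/(q - 8)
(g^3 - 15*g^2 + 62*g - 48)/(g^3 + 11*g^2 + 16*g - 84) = (g^3 - 15*g^2 + 62*g - 48)/(g^3 + 11*g^2 + 16*g - 84)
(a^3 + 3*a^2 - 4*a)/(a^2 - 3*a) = (a^2 + 3*a - 4)/(a - 3)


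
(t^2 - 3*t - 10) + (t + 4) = t^2 - 2*t - 6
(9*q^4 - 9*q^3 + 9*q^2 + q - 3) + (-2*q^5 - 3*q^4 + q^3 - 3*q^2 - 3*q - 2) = -2*q^5 + 6*q^4 - 8*q^3 + 6*q^2 - 2*q - 5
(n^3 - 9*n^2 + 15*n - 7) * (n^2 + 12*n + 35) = n^5 + 3*n^4 - 58*n^3 - 142*n^2 + 441*n - 245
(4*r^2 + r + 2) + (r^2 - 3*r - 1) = 5*r^2 - 2*r + 1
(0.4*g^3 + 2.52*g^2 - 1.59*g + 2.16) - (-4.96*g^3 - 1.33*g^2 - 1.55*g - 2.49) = 5.36*g^3 + 3.85*g^2 - 0.04*g + 4.65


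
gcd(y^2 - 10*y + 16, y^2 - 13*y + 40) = y - 8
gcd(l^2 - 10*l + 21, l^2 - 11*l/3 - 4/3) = 1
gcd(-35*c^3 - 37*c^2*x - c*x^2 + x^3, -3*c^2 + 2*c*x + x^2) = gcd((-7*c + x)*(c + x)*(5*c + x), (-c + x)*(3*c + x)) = 1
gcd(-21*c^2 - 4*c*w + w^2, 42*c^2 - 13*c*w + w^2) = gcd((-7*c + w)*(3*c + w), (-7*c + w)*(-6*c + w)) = -7*c + w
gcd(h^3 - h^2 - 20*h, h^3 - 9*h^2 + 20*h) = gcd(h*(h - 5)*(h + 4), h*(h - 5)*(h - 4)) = h^2 - 5*h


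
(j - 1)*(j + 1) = j^2 - 1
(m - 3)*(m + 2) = m^2 - m - 6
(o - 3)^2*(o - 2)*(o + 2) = o^4 - 6*o^3 + 5*o^2 + 24*o - 36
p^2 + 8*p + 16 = (p + 4)^2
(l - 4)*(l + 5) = l^2 + l - 20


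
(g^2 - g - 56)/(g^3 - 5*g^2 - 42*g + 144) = (g + 7)/(g^2 + 3*g - 18)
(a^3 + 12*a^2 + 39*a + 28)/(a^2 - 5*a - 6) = (a^2 + 11*a + 28)/(a - 6)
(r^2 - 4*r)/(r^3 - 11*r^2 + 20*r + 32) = r/(r^2 - 7*r - 8)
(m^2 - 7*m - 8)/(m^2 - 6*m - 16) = (m + 1)/(m + 2)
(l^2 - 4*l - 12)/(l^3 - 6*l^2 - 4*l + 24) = 1/(l - 2)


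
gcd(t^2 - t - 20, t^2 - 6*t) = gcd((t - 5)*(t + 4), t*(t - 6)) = 1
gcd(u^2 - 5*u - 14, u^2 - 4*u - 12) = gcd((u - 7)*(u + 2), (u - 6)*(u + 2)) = u + 2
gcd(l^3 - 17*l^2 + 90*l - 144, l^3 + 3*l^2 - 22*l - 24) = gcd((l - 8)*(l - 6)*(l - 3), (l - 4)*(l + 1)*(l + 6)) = 1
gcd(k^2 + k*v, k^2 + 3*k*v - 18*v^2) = 1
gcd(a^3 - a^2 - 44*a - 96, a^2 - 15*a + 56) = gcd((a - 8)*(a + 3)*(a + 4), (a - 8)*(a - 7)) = a - 8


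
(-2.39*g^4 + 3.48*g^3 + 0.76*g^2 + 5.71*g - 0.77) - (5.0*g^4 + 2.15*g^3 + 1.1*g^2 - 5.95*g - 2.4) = -7.39*g^4 + 1.33*g^3 - 0.34*g^2 + 11.66*g + 1.63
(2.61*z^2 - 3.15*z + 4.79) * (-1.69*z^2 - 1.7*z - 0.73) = -4.4109*z^4 + 0.886500000000001*z^3 - 4.6454*z^2 - 5.8435*z - 3.4967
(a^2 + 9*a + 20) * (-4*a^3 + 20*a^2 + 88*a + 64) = -4*a^5 - 16*a^4 + 188*a^3 + 1256*a^2 + 2336*a + 1280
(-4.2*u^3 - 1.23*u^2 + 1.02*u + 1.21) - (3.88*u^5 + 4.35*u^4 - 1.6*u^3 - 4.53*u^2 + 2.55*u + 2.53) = -3.88*u^5 - 4.35*u^4 - 2.6*u^3 + 3.3*u^2 - 1.53*u - 1.32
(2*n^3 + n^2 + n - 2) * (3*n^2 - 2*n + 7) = 6*n^5 - n^4 + 15*n^3 - n^2 + 11*n - 14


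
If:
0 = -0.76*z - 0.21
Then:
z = -0.28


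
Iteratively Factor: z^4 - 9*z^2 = (z)*(z^3 - 9*z) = z*(z - 3)*(z^2 + 3*z) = z^2*(z - 3)*(z + 3)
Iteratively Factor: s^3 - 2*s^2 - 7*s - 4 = (s - 4)*(s^2 + 2*s + 1) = (s - 4)*(s + 1)*(s + 1)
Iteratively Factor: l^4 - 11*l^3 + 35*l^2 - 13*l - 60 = (l - 3)*(l^3 - 8*l^2 + 11*l + 20) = (l - 5)*(l - 3)*(l^2 - 3*l - 4) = (l - 5)*(l - 4)*(l - 3)*(l + 1)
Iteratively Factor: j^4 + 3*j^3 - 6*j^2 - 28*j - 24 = (j + 2)*(j^3 + j^2 - 8*j - 12) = (j - 3)*(j + 2)*(j^2 + 4*j + 4) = (j - 3)*(j + 2)^2*(j + 2)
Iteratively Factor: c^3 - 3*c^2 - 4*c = (c + 1)*(c^2 - 4*c) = (c - 4)*(c + 1)*(c)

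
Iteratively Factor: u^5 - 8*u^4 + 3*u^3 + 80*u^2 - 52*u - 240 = (u - 3)*(u^4 - 5*u^3 - 12*u^2 + 44*u + 80) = (u - 3)*(u + 2)*(u^3 - 7*u^2 + 2*u + 40) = (u - 5)*(u - 3)*(u + 2)*(u^2 - 2*u - 8) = (u - 5)*(u - 4)*(u - 3)*(u + 2)*(u + 2)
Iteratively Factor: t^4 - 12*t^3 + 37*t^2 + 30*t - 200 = (t - 5)*(t^3 - 7*t^2 + 2*t + 40) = (t - 5)^2*(t^2 - 2*t - 8) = (t - 5)^2*(t - 4)*(t + 2)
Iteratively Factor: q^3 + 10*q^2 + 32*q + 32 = (q + 4)*(q^2 + 6*q + 8) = (q + 2)*(q + 4)*(q + 4)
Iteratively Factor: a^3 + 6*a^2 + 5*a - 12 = (a + 3)*(a^2 + 3*a - 4) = (a - 1)*(a + 3)*(a + 4)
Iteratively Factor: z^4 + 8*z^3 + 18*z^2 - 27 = (z + 3)*(z^3 + 5*z^2 + 3*z - 9) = (z - 1)*(z + 3)*(z^2 + 6*z + 9) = (z - 1)*(z + 3)^2*(z + 3)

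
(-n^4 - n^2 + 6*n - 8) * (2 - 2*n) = 2*n^5 - 2*n^4 + 2*n^3 - 14*n^2 + 28*n - 16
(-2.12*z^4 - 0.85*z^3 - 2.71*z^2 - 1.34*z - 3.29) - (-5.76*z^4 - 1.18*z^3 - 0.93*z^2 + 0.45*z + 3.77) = 3.64*z^4 + 0.33*z^3 - 1.78*z^2 - 1.79*z - 7.06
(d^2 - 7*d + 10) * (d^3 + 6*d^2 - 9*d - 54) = d^5 - d^4 - 41*d^3 + 69*d^2 + 288*d - 540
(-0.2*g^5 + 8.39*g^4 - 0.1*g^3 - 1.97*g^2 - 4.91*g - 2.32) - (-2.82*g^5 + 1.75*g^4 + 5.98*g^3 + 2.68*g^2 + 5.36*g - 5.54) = 2.62*g^5 + 6.64*g^4 - 6.08*g^3 - 4.65*g^2 - 10.27*g + 3.22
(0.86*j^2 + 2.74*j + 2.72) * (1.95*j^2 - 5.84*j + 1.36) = 1.677*j^4 + 0.3206*j^3 - 9.528*j^2 - 12.1584*j + 3.6992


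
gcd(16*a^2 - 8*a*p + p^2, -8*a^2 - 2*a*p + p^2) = -4*a + p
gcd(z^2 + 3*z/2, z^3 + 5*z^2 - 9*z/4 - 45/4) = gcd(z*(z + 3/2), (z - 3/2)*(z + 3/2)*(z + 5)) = z + 3/2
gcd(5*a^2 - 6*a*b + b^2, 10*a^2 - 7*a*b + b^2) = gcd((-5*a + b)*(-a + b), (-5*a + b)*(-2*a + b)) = 5*a - b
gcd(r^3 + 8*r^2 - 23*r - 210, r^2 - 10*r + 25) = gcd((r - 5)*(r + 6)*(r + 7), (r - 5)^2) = r - 5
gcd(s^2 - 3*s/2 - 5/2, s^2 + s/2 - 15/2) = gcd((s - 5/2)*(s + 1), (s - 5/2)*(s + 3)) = s - 5/2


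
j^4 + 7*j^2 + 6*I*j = j*(j - 3*I)*(j + I)*(j + 2*I)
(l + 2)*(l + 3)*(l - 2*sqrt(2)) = l^3 - 2*sqrt(2)*l^2 + 5*l^2 - 10*sqrt(2)*l + 6*l - 12*sqrt(2)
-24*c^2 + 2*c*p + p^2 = (-4*c + p)*(6*c + p)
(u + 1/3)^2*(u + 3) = u^3 + 11*u^2/3 + 19*u/9 + 1/3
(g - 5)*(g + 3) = g^2 - 2*g - 15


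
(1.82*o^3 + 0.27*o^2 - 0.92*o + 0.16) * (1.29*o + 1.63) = 2.3478*o^4 + 3.3149*o^3 - 0.7467*o^2 - 1.2932*o + 0.2608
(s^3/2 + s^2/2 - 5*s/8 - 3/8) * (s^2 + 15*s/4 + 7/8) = s^5/2 + 19*s^4/8 + 27*s^3/16 - 73*s^2/32 - 125*s/64 - 21/64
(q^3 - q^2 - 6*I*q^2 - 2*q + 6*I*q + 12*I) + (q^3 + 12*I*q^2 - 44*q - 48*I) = 2*q^3 - q^2 + 6*I*q^2 - 46*q + 6*I*q - 36*I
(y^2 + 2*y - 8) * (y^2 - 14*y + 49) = y^4 - 12*y^3 + 13*y^2 + 210*y - 392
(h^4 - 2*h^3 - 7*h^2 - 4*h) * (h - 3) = h^5 - 5*h^4 - h^3 + 17*h^2 + 12*h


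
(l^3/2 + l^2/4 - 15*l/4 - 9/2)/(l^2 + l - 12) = (2*l^2 + 7*l + 6)/(4*(l + 4))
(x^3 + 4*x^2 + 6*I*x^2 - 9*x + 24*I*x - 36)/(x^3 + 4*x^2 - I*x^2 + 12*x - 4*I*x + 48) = (x + 3*I)/(x - 4*I)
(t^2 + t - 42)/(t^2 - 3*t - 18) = (t + 7)/(t + 3)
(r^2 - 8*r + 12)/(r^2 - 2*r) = (r - 6)/r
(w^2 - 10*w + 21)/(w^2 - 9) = (w - 7)/(w + 3)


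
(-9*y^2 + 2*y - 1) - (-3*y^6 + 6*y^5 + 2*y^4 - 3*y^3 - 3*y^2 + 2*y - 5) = 3*y^6 - 6*y^5 - 2*y^4 + 3*y^3 - 6*y^2 + 4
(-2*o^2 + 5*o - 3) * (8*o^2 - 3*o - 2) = -16*o^4 + 46*o^3 - 35*o^2 - o + 6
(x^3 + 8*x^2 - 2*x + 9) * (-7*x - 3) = -7*x^4 - 59*x^3 - 10*x^2 - 57*x - 27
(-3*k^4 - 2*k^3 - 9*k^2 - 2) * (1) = -3*k^4 - 2*k^3 - 9*k^2 - 2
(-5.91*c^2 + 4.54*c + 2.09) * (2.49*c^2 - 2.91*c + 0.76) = -14.7159*c^4 + 28.5027*c^3 - 12.4989*c^2 - 2.6315*c + 1.5884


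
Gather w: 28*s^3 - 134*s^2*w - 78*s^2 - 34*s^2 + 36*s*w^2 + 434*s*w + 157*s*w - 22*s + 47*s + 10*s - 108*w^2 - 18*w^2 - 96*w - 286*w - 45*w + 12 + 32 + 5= 28*s^3 - 112*s^2 + 35*s + w^2*(36*s - 126) + w*(-134*s^2 + 591*s - 427) + 49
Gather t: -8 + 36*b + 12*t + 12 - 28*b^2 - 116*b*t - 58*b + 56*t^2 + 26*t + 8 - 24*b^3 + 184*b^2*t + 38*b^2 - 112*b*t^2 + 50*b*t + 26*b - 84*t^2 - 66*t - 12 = -24*b^3 + 10*b^2 + 4*b + t^2*(-112*b - 28) + t*(184*b^2 - 66*b - 28)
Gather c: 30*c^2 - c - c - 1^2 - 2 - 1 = 30*c^2 - 2*c - 4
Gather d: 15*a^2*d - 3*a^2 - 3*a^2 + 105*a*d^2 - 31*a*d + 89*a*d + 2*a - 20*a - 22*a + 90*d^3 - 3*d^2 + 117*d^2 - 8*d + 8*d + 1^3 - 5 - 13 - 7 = -6*a^2 - 40*a + 90*d^3 + d^2*(105*a + 114) + d*(15*a^2 + 58*a) - 24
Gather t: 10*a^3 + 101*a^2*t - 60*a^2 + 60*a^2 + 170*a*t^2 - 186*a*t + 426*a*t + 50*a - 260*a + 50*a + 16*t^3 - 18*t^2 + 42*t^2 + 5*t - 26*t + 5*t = 10*a^3 - 160*a + 16*t^3 + t^2*(170*a + 24) + t*(101*a^2 + 240*a - 16)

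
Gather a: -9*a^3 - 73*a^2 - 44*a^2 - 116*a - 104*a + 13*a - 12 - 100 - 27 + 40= -9*a^3 - 117*a^2 - 207*a - 99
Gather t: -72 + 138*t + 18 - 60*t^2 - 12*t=-60*t^2 + 126*t - 54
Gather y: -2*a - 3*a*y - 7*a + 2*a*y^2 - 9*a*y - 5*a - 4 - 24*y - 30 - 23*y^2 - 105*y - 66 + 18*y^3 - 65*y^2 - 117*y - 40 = -14*a + 18*y^3 + y^2*(2*a - 88) + y*(-12*a - 246) - 140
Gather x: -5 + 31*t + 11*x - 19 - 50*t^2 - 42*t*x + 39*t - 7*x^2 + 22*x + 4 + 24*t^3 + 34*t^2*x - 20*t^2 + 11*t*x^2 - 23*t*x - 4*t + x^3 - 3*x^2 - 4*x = 24*t^3 - 70*t^2 + 66*t + x^3 + x^2*(11*t - 10) + x*(34*t^2 - 65*t + 29) - 20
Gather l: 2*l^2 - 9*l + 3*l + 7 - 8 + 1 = 2*l^2 - 6*l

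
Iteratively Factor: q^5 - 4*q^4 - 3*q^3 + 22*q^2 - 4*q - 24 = (q + 2)*(q^4 - 6*q^3 + 9*q^2 + 4*q - 12) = (q - 3)*(q + 2)*(q^3 - 3*q^2 + 4) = (q - 3)*(q - 2)*(q + 2)*(q^2 - q - 2) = (q - 3)*(q - 2)^2*(q + 2)*(q + 1)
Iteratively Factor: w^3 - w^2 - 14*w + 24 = (w - 3)*(w^2 + 2*w - 8) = (w - 3)*(w + 4)*(w - 2)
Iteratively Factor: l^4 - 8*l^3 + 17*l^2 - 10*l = (l - 2)*(l^3 - 6*l^2 + 5*l) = (l - 5)*(l - 2)*(l^2 - l) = l*(l - 5)*(l - 2)*(l - 1)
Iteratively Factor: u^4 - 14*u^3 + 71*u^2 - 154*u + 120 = (u - 4)*(u^3 - 10*u^2 + 31*u - 30) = (u - 4)*(u - 2)*(u^2 - 8*u + 15) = (u - 5)*(u - 4)*(u - 2)*(u - 3)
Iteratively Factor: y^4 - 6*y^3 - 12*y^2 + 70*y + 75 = (y - 5)*(y^3 - y^2 - 17*y - 15) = (y - 5)*(y + 1)*(y^2 - 2*y - 15) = (y - 5)^2*(y + 1)*(y + 3)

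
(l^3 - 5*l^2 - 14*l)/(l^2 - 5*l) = (l^2 - 5*l - 14)/(l - 5)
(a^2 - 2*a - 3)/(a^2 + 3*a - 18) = (a + 1)/(a + 6)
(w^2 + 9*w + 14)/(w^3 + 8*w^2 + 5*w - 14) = 1/(w - 1)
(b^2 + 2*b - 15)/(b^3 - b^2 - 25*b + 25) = (b - 3)/(b^2 - 6*b + 5)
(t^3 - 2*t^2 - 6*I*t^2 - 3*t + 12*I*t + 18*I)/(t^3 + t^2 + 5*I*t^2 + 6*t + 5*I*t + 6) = (t^2 + t*(-3 - 6*I) + 18*I)/(t^2 + 5*I*t + 6)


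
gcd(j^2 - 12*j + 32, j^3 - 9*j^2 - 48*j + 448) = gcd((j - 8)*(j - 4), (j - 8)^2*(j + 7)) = j - 8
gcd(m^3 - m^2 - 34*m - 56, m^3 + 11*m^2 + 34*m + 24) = m + 4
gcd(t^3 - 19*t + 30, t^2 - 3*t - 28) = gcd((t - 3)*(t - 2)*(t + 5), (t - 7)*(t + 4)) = 1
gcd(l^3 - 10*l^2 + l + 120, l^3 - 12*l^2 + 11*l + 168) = l^2 - 5*l - 24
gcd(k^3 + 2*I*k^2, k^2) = k^2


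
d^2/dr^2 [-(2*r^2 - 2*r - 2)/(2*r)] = 2/r^3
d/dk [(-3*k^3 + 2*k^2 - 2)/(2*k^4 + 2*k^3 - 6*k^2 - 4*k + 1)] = (6*k^6 - 8*k^5 + 14*k^4 + 40*k^3 - 5*k^2 - 20*k - 8)/(4*k^8 + 8*k^7 - 20*k^6 - 40*k^5 + 24*k^4 + 52*k^3 + 4*k^2 - 8*k + 1)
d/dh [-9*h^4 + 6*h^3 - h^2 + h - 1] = -36*h^3 + 18*h^2 - 2*h + 1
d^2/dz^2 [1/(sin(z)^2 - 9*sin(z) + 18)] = (-4*sin(z)^4 + 27*sin(z)^3 - 3*sin(z)^2 - 216*sin(z) + 126)/(sin(z)^2 - 9*sin(z) + 18)^3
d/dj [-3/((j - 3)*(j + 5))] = 6*(j + 1)/((j - 3)^2*(j + 5)^2)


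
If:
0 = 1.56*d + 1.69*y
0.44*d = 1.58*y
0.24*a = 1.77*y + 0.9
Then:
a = 3.75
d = 0.00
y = 0.00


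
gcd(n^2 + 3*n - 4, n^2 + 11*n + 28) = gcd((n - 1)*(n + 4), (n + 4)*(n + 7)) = n + 4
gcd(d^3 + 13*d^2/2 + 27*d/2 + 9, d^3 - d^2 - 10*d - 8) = d + 2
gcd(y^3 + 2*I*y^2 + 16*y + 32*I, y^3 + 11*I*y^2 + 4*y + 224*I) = y - 4*I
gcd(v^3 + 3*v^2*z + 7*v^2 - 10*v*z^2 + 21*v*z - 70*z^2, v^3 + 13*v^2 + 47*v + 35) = v + 7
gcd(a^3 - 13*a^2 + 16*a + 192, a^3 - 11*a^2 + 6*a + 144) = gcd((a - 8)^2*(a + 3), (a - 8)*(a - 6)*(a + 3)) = a^2 - 5*a - 24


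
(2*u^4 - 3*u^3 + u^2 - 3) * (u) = 2*u^5 - 3*u^4 + u^3 - 3*u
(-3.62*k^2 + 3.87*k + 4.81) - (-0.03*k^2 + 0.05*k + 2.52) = -3.59*k^2 + 3.82*k + 2.29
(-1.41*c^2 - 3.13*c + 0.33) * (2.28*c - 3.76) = -3.2148*c^3 - 1.8348*c^2 + 12.5212*c - 1.2408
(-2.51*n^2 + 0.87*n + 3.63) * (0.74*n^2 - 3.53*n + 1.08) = -1.8574*n^4 + 9.5041*n^3 - 3.0957*n^2 - 11.8743*n + 3.9204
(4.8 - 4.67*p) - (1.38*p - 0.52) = 5.32 - 6.05*p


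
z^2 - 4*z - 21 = (z - 7)*(z + 3)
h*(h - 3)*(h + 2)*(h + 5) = h^4 + 4*h^3 - 11*h^2 - 30*h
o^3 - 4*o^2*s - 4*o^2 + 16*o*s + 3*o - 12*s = (o - 3)*(o - 1)*(o - 4*s)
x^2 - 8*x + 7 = (x - 7)*(x - 1)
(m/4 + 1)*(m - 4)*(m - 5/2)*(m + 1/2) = m^4/4 - m^3/2 - 69*m^2/16 + 8*m + 5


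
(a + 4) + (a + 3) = 2*a + 7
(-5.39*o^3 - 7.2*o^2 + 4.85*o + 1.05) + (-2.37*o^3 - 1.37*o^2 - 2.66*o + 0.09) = -7.76*o^3 - 8.57*o^2 + 2.19*o + 1.14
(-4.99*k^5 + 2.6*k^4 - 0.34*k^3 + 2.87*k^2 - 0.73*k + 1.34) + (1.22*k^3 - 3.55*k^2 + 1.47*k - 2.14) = -4.99*k^5 + 2.6*k^4 + 0.88*k^3 - 0.68*k^2 + 0.74*k - 0.8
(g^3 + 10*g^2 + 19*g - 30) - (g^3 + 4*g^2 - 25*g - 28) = 6*g^2 + 44*g - 2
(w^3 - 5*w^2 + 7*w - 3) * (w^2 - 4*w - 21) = w^5 - 9*w^4 + 6*w^3 + 74*w^2 - 135*w + 63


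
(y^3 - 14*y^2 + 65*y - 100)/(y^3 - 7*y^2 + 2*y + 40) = (y - 5)/(y + 2)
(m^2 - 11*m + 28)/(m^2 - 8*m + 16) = (m - 7)/(m - 4)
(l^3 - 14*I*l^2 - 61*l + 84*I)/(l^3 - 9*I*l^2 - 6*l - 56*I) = (l - 3*I)/(l + 2*I)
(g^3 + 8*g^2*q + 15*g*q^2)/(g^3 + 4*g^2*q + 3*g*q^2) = (g + 5*q)/(g + q)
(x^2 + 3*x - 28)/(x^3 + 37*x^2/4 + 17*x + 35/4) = 4*(x - 4)/(4*x^2 + 9*x + 5)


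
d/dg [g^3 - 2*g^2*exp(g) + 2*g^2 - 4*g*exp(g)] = -2*g^2*exp(g) + 3*g^2 - 8*g*exp(g) + 4*g - 4*exp(g)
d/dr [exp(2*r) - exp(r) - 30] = (2*exp(r) - 1)*exp(r)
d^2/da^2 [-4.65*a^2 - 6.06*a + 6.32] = -9.30000000000000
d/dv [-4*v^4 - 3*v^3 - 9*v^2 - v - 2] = -16*v^3 - 9*v^2 - 18*v - 1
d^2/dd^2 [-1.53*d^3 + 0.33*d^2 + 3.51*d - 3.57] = 0.66 - 9.18*d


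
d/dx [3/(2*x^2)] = -3/x^3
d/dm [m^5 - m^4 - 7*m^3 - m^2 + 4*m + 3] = 5*m^4 - 4*m^3 - 21*m^2 - 2*m + 4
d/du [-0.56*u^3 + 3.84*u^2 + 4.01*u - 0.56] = -1.68*u^2 + 7.68*u + 4.01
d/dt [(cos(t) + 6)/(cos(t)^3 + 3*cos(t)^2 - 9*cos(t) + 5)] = (23*cos(t) + cos(2*t) + 60)*sin(t)/((cos(t) - 1)^3*(cos(t) + 5)^2)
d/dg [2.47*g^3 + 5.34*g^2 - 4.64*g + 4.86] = 7.41*g^2 + 10.68*g - 4.64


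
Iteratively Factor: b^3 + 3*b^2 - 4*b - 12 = (b + 3)*(b^2 - 4) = (b + 2)*(b + 3)*(b - 2)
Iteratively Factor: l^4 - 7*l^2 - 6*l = (l)*(l^3 - 7*l - 6) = l*(l - 3)*(l^2 + 3*l + 2) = l*(l - 3)*(l + 1)*(l + 2)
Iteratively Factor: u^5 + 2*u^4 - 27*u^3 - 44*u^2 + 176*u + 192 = (u - 3)*(u^4 + 5*u^3 - 12*u^2 - 80*u - 64) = (u - 4)*(u - 3)*(u^3 + 9*u^2 + 24*u + 16) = (u - 4)*(u - 3)*(u + 1)*(u^2 + 8*u + 16) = (u - 4)*(u - 3)*(u + 1)*(u + 4)*(u + 4)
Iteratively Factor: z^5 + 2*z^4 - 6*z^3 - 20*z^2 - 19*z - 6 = (z - 3)*(z^4 + 5*z^3 + 9*z^2 + 7*z + 2) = (z - 3)*(z + 1)*(z^3 + 4*z^2 + 5*z + 2) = (z - 3)*(z + 1)*(z + 2)*(z^2 + 2*z + 1) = (z - 3)*(z + 1)^2*(z + 2)*(z + 1)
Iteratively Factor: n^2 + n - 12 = (n - 3)*(n + 4)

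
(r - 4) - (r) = -4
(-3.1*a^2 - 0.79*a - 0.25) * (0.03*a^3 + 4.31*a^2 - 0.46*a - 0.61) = -0.093*a^5 - 13.3847*a^4 - 1.9864*a^3 + 1.1769*a^2 + 0.5969*a + 0.1525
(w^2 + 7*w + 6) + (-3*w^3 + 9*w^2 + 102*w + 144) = -3*w^3 + 10*w^2 + 109*w + 150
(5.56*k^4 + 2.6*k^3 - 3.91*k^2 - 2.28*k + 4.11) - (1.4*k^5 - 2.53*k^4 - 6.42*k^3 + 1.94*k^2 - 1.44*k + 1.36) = -1.4*k^5 + 8.09*k^4 + 9.02*k^3 - 5.85*k^2 - 0.84*k + 2.75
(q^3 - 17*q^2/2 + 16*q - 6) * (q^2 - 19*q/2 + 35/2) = q^5 - 18*q^4 + 457*q^3/4 - 1227*q^2/4 + 337*q - 105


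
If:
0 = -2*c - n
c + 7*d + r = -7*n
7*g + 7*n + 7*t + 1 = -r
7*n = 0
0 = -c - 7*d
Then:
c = 0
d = 0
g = -t - 1/7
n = 0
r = 0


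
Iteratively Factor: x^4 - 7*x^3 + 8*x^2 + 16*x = (x - 4)*(x^3 - 3*x^2 - 4*x) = (x - 4)^2*(x^2 + x) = x*(x - 4)^2*(x + 1)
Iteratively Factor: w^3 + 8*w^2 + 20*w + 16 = (w + 2)*(w^2 + 6*w + 8) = (w + 2)*(w + 4)*(w + 2)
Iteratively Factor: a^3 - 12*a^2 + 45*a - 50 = (a - 2)*(a^2 - 10*a + 25) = (a - 5)*(a - 2)*(a - 5)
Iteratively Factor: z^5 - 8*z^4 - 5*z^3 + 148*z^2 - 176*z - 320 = (z - 4)*(z^4 - 4*z^3 - 21*z^2 + 64*z + 80) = (z - 5)*(z - 4)*(z^3 + z^2 - 16*z - 16) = (z - 5)*(z - 4)*(z + 1)*(z^2 - 16) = (z - 5)*(z - 4)*(z + 1)*(z + 4)*(z - 4)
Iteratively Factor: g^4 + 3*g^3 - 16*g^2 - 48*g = (g - 4)*(g^3 + 7*g^2 + 12*g) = (g - 4)*(g + 3)*(g^2 + 4*g) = (g - 4)*(g + 3)*(g + 4)*(g)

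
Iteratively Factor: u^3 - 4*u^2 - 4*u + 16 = (u - 2)*(u^2 - 2*u - 8) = (u - 4)*(u - 2)*(u + 2)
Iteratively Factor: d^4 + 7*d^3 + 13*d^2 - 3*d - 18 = (d + 3)*(d^3 + 4*d^2 + d - 6) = (d - 1)*(d + 3)*(d^2 + 5*d + 6) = (d - 1)*(d + 3)^2*(d + 2)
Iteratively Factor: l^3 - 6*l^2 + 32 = (l - 4)*(l^2 - 2*l - 8) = (l - 4)*(l + 2)*(l - 4)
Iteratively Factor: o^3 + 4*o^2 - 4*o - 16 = (o - 2)*(o^2 + 6*o + 8) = (o - 2)*(o + 4)*(o + 2)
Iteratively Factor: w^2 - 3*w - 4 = (w + 1)*(w - 4)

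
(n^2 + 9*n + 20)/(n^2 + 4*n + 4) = (n^2 + 9*n + 20)/(n^2 + 4*n + 4)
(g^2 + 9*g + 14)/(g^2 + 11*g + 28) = (g + 2)/(g + 4)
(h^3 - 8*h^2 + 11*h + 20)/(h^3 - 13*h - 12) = (h - 5)/(h + 3)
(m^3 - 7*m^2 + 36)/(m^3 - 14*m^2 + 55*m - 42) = (m^2 - m - 6)/(m^2 - 8*m + 7)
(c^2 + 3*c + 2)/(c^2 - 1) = (c + 2)/(c - 1)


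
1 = 1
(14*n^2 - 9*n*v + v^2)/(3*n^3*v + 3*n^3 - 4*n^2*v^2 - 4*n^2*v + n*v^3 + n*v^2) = (14*n^2 - 9*n*v + v^2)/(n*(3*n^2*v + 3*n^2 - 4*n*v^2 - 4*n*v + v^3 + v^2))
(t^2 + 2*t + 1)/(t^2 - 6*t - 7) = (t + 1)/(t - 7)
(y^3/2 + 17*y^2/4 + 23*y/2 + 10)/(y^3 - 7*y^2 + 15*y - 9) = (2*y^3 + 17*y^2 + 46*y + 40)/(4*(y^3 - 7*y^2 + 15*y - 9))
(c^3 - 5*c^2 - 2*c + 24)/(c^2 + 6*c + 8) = (c^2 - 7*c + 12)/(c + 4)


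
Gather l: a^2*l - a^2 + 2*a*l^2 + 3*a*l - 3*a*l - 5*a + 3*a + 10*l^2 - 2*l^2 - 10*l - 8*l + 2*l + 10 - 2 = -a^2 - 2*a + l^2*(2*a + 8) + l*(a^2 - 16) + 8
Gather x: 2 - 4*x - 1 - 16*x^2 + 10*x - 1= -16*x^2 + 6*x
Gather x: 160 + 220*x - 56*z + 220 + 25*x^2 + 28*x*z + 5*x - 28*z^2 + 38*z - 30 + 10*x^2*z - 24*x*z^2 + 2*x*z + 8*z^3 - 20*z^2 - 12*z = x^2*(10*z + 25) + x*(-24*z^2 + 30*z + 225) + 8*z^3 - 48*z^2 - 30*z + 350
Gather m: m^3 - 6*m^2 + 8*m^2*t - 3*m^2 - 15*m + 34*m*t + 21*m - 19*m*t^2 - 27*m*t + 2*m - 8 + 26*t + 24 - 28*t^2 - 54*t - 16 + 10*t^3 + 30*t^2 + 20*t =m^3 + m^2*(8*t - 9) + m*(-19*t^2 + 7*t + 8) + 10*t^3 + 2*t^2 - 8*t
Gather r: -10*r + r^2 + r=r^2 - 9*r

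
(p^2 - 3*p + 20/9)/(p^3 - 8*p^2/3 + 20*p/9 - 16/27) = 3*(3*p - 5)/(9*p^2 - 12*p + 4)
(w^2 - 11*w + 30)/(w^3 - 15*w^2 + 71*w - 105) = (w - 6)/(w^2 - 10*w + 21)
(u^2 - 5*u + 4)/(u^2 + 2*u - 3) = (u - 4)/(u + 3)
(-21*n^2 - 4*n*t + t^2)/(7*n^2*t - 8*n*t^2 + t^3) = (3*n + t)/(t*(-n + t))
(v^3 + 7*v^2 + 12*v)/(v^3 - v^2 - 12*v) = (v + 4)/(v - 4)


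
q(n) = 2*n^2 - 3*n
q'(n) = 4*n - 3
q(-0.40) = 1.52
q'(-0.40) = -4.60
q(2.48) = 4.86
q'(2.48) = 6.92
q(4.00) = 20.00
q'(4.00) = 13.00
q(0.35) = -0.80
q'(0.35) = -1.60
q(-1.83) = 12.19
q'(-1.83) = -10.32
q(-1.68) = 10.68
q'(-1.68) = -9.72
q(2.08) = 2.41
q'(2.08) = 5.32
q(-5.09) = 67.09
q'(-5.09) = -23.36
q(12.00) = 252.00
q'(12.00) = 45.00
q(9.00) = 135.00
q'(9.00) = 33.00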